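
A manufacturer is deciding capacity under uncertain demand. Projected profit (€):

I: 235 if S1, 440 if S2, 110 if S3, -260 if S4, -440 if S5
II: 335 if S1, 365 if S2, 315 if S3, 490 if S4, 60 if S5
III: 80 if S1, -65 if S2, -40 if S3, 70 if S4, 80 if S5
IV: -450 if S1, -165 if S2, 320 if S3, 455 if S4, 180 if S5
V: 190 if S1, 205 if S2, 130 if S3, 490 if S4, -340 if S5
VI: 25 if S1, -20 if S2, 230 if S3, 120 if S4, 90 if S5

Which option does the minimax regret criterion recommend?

II

Column bests: S1=335, S2=440, S3=320, S4=490, S5=180.
I regrets: 100, 0, 210, 750, 620 → max 750
II regrets: 0, 75, 5, 0, 120 → max 120
III regrets: 255, 505, 360, 420, 100 → max 505
IV regrets: 785, 605, 0, 35, 0 → max 785
V regrets: 145, 235, 190, 0, 520 → max 520
VI regrets: 310, 460, 90, 370, 90 → max 460
Smallest max regret = 120 → II.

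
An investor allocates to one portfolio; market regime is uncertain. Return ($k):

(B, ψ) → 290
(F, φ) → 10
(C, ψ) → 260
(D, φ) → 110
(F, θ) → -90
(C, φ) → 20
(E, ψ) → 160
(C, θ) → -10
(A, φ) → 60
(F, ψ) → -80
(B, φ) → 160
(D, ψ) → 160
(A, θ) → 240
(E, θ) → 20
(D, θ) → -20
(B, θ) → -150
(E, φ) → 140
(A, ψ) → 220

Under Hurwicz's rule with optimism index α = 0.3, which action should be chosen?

A: 0.3·240 + 0.7·60 = 114
B: 0.3·290 + 0.7·(-150) = -18
C: 0.3·260 + 0.7·(-10) = 71
D: 0.3·160 + 0.7·(-20) = 34
E: 0.3·160 + 0.7·20 = 62
F: 0.3·10 + 0.7·(-90) = -60
Highest Hurwicz score = 114 → A.

A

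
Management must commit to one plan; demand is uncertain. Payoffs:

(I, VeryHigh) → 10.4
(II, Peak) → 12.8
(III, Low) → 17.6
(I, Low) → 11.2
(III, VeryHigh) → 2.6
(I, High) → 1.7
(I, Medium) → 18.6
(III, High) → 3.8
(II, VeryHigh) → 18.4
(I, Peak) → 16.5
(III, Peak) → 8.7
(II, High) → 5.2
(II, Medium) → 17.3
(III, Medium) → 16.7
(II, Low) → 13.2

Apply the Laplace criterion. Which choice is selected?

Row averages: I=11.68, II=13.38, III=9.88
Highest average = 13.38 → II.

II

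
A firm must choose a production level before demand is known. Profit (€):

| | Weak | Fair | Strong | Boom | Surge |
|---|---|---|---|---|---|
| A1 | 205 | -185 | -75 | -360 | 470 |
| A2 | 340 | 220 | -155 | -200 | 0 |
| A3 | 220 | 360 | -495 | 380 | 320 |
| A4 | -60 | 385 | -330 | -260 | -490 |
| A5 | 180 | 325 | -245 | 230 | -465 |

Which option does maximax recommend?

A1

Row maxima: A1=470, A2=340, A3=380, A4=385, A5=325
Best best-case = 470 → A1.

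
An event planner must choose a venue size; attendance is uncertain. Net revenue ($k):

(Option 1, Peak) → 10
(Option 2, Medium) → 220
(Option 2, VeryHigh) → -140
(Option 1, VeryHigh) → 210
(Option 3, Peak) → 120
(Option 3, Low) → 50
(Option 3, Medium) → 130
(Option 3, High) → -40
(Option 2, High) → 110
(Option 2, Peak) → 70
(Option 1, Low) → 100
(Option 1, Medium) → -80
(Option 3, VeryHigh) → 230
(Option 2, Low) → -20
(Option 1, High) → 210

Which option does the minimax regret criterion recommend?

Option 3

Column bests: Low=100, Medium=220, High=210, VeryHigh=230, Peak=120.
Option 1 regrets: 0, 300, 0, 20, 110 → max 300
Option 2 regrets: 120, 0, 100, 370, 50 → max 370
Option 3 regrets: 50, 90, 250, 0, 0 → max 250
Smallest max regret = 250 → Option 3.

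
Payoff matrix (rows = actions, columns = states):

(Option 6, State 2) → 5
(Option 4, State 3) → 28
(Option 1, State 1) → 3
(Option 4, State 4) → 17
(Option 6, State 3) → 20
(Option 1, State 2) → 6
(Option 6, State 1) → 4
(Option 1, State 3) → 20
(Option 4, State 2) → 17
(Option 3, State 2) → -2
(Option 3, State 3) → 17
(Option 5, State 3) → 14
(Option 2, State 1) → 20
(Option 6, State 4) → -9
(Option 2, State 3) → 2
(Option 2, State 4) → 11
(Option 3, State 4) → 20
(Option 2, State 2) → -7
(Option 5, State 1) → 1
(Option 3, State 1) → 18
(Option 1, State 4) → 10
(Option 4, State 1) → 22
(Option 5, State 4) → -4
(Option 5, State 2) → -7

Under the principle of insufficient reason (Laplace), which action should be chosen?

Row averages: Option 1=9.75, Option 2=6.5, Option 3=13.25, Option 4=21, Option 5=1, Option 6=5
Highest average = 21 → Option 4.

Option 4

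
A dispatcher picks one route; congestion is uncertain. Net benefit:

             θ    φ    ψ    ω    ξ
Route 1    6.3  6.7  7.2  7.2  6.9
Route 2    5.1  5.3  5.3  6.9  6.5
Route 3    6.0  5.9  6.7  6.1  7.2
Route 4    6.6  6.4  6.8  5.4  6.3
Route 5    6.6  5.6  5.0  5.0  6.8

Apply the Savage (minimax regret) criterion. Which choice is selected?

Column bests: θ=6.6, φ=6.7, ψ=7.2, ω=7.2, ξ=7.2.
Route 1 regrets: 0.3, 0.0, 0.0, 0.0, 0.3 → max 0.3
Route 2 regrets: 1.5, 1.4, 1.9, 0.3, 0.7 → max 1.9
Route 3 regrets: 0.6, 0.8, 0.5, 1.1, 0.0 → max 1.1
Route 4 regrets: 0.0, 0.3, 0.4, 1.8, 0.9 → max 1.8
Route 5 regrets: 0.0, 1.1, 2.2, 2.2, 0.4 → max 2.2
Smallest max regret = 0.3 → Route 1.

Route 1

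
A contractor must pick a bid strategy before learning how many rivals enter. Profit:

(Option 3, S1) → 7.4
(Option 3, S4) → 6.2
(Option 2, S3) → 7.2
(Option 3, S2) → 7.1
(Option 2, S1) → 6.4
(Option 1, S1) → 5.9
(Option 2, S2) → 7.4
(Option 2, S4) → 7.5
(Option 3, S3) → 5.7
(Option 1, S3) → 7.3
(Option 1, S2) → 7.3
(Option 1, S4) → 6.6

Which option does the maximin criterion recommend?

Row minima: Option 1=5.9, Option 2=6.4, Option 3=5.7
Best worst-case = 6.4 → Option 2.

Option 2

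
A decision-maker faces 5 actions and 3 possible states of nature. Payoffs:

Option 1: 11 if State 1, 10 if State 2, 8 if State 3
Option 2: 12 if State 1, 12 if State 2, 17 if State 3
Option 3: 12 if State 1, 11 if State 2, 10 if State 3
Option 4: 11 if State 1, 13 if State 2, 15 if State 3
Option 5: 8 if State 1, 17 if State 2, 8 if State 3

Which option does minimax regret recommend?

Option 4

Column bests: State 1=12, State 2=17, State 3=17.
Option 1 regrets: 1, 7, 9 → max 9
Option 2 regrets: 0, 5, 0 → max 5
Option 3 regrets: 0, 6, 7 → max 7
Option 4 regrets: 1, 4, 2 → max 4
Option 5 regrets: 4, 0, 9 → max 9
Smallest max regret = 4 → Option 4.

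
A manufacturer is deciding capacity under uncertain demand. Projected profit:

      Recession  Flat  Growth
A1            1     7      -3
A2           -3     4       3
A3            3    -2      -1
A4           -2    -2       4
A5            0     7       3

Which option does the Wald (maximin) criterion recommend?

Row minima: A1=-3, A2=-3, A3=-2, A4=-2, A5=0
Best worst-case = 0 → A5.

A5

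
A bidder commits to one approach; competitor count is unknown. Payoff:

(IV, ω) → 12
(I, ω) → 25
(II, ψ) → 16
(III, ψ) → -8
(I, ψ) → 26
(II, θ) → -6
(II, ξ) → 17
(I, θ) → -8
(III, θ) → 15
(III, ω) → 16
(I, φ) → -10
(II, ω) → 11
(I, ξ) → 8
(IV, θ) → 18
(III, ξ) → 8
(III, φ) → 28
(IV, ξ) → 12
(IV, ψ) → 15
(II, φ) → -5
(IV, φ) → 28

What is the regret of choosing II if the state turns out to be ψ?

Best payoff under ψ is 26.
Regret = 26 − 16 = 10.

10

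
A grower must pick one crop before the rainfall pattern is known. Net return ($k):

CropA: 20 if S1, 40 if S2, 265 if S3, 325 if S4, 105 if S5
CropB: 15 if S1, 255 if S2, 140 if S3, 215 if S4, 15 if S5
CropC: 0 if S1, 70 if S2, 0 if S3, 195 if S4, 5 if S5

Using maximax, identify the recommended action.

Row maxima: CropA=325, CropB=255, CropC=195
Best best-case = 325 → CropA.

CropA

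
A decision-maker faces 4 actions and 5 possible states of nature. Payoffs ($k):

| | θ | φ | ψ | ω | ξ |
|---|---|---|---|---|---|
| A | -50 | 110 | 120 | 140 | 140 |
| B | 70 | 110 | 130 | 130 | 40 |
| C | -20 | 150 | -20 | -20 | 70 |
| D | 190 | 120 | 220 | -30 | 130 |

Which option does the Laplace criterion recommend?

Row averages: A=92, B=96, C=32, D=126
Highest average = 126 → D.

D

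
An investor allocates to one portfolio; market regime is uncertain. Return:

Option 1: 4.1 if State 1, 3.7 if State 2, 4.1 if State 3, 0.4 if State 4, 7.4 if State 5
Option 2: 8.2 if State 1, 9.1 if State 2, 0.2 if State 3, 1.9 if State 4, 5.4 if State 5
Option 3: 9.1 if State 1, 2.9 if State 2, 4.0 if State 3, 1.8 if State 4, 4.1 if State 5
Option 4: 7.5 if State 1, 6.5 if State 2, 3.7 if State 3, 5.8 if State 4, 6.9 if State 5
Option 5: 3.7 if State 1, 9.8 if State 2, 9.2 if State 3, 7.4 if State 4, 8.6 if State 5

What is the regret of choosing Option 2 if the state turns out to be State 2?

Best payoff under State 2 is 9.8.
Regret = 9.8 − 9.1 = 0.7.

0.7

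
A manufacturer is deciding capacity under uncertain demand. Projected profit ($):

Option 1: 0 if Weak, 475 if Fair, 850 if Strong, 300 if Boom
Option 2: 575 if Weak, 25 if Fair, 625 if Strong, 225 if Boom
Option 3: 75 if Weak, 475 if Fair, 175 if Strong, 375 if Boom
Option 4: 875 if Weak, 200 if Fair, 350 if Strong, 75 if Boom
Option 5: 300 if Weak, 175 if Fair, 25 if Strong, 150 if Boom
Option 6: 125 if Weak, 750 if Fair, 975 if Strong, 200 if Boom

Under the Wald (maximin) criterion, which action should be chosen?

Row minima: Option 1=0, Option 2=25, Option 3=75, Option 4=75, Option 5=25, Option 6=125
Best worst-case = 125 → Option 6.

Option 6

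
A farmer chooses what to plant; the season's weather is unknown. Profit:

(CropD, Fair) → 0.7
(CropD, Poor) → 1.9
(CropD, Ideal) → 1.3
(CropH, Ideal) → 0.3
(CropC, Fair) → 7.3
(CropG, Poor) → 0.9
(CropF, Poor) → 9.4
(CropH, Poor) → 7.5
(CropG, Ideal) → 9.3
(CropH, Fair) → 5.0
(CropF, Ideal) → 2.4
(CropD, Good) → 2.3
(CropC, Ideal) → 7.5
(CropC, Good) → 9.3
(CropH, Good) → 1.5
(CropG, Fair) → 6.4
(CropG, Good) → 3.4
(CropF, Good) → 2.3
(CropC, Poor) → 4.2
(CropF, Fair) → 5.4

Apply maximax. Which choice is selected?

CropF

Row maxima: CropF=9.4, CropG=9.3, CropC=9.3, CropH=7.5, CropD=2.3
Best best-case = 9.4 → CropF.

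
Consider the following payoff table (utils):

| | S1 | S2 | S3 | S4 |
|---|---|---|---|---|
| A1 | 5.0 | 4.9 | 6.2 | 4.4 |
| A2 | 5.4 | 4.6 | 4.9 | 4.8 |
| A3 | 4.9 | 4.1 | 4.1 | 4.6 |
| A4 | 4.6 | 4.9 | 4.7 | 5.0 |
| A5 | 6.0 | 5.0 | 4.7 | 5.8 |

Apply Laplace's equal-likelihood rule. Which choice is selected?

A5

Row averages: A1=5.125, A2=4.925, A3=4.425, A4=4.8, A5=5.375
Highest average = 5.375 → A5.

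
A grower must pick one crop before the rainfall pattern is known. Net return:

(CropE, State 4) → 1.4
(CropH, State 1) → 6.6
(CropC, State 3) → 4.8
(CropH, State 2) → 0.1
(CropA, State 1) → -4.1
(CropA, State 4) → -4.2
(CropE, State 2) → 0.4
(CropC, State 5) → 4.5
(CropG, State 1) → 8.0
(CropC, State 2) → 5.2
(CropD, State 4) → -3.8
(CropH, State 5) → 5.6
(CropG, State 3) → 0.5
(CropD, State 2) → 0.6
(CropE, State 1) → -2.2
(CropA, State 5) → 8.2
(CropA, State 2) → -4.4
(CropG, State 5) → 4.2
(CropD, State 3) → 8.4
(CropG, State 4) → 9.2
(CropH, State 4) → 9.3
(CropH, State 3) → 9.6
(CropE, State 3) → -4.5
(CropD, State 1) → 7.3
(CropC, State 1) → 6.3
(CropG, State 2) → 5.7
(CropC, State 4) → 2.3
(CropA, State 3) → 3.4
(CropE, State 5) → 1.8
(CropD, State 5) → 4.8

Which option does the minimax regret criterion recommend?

CropH

Column bests: State 1=8.0, State 2=5.7, State 3=9.6, State 4=9.3, State 5=8.2.
CropH regrets: 1.4, 5.6, 0.0, 0.0, 2.6 → max 5.6
CropC regrets: 1.7, 0.5, 4.8, 7.0, 3.7 → max 7.0
CropG regrets: 0.0, 0.0, 9.1, 0.1, 4.0 → max 9.1
CropA regrets: 12.1, 10.1, 6.2, 13.5, 0.0 → max 13.5
CropE regrets: 10.2, 5.3, 14.1, 7.9, 6.4 → max 14.1
CropD regrets: 0.7, 5.1, 1.2, 13.1, 3.4 → max 13.1
Smallest max regret = 5.6 → CropH.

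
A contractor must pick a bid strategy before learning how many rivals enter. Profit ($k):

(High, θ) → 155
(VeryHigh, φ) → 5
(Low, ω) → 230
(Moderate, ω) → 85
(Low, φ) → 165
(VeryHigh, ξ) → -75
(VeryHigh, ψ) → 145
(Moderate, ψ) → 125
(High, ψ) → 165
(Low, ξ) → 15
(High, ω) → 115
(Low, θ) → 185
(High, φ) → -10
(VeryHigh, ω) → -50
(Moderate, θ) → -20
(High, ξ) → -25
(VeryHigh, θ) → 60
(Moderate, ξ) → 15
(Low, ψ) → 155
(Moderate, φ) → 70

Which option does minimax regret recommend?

Column bests: θ=185, φ=165, ψ=165, ω=230, ξ=15.
Low regrets: 0, 0, 10, 0, 0 → max 10
Moderate regrets: 205, 95, 40, 145, 0 → max 205
High regrets: 30, 175, 0, 115, 40 → max 175
VeryHigh regrets: 125, 160, 20, 280, 90 → max 280
Smallest max regret = 10 → Low.

Low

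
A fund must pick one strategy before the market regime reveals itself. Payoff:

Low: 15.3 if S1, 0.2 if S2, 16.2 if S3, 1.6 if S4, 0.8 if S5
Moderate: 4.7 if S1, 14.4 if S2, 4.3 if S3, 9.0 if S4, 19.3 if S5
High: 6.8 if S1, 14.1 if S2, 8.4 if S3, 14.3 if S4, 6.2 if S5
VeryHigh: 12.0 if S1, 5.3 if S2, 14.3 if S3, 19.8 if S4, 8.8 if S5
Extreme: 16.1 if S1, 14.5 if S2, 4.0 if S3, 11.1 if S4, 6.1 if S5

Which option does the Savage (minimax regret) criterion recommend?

VeryHigh

Column bests: S1=16.1, S2=14.5, S3=16.2, S4=19.8, S5=19.3.
Low regrets: 0.8, 14.3, 0.0, 18.2, 18.5 → max 18.5
Moderate regrets: 11.4, 0.1, 11.9, 10.8, 0.0 → max 11.9
High regrets: 9.3, 0.4, 7.8, 5.5, 13.1 → max 13.1
VeryHigh regrets: 4.1, 9.2, 1.9, 0.0, 10.5 → max 10.5
Extreme regrets: 0.0, 0.0, 12.2, 8.7, 13.2 → max 13.2
Smallest max regret = 10.5 → VeryHigh.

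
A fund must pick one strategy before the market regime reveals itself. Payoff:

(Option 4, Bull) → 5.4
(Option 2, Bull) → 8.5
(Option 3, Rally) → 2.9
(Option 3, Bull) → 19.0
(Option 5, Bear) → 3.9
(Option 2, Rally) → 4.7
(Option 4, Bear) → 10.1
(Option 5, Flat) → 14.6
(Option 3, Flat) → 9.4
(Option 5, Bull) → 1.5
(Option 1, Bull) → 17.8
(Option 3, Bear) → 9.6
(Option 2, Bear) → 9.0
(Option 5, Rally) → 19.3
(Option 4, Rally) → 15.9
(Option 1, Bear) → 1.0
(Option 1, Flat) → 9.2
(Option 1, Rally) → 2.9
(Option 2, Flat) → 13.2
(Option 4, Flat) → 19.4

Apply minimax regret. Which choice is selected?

Option 4

Column bests: Bear=10.1, Flat=19.4, Bull=19.0, Rally=19.3.
Option 1 regrets: 9.1, 10.2, 1.2, 16.4 → max 16.4
Option 2 regrets: 1.1, 6.2, 10.5, 14.6 → max 14.6
Option 3 regrets: 0.5, 10.0, 0.0, 16.4 → max 16.4
Option 4 regrets: 0.0, 0.0, 13.6, 3.4 → max 13.6
Option 5 regrets: 6.2, 4.8, 17.5, 0.0 → max 17.5
Smallest max regret = 13.6 → Option 4.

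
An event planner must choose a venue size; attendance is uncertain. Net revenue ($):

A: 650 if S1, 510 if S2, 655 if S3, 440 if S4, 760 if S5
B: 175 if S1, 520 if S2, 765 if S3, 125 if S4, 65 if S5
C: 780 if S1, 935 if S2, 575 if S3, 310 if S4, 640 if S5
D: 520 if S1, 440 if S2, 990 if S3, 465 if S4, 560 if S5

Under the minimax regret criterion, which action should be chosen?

C

Column bests: S1=780, S2=935, S3=990, S4=465, S5=760.
A regrets: 130, 425, 335, 25, 0 → max 425
B regrets: 605, 415, 225, 340, 695 → max 695
C regrets: 0, 0, 415, 155, 120 → max 415
D regrets: 260, 495, 0, 0, 200 → max 495
Smallest max regret = 415 → C.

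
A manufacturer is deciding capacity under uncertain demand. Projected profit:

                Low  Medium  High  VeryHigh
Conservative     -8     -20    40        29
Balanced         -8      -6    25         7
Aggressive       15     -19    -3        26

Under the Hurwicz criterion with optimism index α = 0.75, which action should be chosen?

Conservative: 0.75·40 + 0.25·(-20) = 25
Balanced: 0.75·25 + 0.25·(-8) = 16.75
Aggressive: 0.75·26 + 0.25·(-19) = 14.75
Highest Hurwicz score = 25 → Conservative.

Conservative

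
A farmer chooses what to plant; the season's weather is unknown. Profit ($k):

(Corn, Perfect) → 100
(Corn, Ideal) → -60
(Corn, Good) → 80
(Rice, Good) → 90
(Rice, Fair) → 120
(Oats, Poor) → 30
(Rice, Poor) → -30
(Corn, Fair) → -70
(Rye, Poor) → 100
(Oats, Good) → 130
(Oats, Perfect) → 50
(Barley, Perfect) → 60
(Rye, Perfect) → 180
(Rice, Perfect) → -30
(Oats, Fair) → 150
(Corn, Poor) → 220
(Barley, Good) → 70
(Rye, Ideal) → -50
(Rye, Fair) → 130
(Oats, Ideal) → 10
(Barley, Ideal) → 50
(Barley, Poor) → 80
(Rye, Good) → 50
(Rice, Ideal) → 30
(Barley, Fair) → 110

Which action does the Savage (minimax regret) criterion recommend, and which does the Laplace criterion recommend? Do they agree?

Column bests: Poor=220, Fair=150, Good=130, Ideal=50, Perfect=180.
Barley regrets: 140, 40, 60, 0, 120 → max 140
Oats regrets: 190, 0, 0, 40, 130 → max 190
Corn regrets: 0, 220, 50, 110, 80 → max 220
Rice regrets: 250, 30, 40, 20, 210 → max 250
Rye regrets: 120, 20, 80, 100, 0 → max 120
Smallest max regret = 120 → Rye.
Row averages: Barley=74, Oats=74, Corn=54, Rice=36, Rye=82
Highest average = 82 → Rye.

minimax regret → Rye; laplace → Rye (agree)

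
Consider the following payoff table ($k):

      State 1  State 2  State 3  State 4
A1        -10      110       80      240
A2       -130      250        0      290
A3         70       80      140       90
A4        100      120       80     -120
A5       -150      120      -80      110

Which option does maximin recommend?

Row minima: A1=-10, A2=-130, A3=70, A4=-120, A5=-150
Best worst-case = 70 → A3.

A3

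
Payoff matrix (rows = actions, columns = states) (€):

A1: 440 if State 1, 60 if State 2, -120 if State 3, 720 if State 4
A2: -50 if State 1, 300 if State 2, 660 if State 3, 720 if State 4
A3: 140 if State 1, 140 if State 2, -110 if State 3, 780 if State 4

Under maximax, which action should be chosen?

A3

Row maxima: A1=720, A2=720, A3=780
Best best-case = 780 → A3.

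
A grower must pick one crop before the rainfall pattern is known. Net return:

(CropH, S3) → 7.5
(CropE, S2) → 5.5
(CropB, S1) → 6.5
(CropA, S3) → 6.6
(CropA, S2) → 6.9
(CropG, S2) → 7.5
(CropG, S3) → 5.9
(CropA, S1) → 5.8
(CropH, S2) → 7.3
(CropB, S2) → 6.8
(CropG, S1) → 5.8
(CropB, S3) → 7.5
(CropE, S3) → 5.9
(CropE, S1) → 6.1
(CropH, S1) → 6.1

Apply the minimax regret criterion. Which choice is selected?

Column bests: S1=6.5, S2=7.5, S3=7.5.
CropE regrets: 0.4, 2.0, 1.6 → max 2.0
CropB regrets: 0.0, 0.7, 0.0 → max 0.7
CropG regrets: 0.7, 0.0, 1.6 → max 1.6
CropH regrets: 0.4, 0.2, 0.0 → max 0.4
CropA regrets: 0.7, 0.6, 0.9 → max 0.9
Smallest max regret = 0.4 → CropH.

CropH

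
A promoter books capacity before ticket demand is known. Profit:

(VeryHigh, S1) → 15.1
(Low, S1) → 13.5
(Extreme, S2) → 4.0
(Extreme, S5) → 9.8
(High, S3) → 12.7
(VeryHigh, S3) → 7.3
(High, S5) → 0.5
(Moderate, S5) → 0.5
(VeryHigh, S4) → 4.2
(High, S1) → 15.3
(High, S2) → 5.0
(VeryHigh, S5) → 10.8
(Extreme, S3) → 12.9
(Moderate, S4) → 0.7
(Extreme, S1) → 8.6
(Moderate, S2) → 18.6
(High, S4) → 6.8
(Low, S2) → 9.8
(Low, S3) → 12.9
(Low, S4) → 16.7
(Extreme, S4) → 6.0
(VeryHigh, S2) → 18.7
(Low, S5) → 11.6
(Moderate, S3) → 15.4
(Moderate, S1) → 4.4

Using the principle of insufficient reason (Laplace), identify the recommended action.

Low

Row averages: Low=12.9, Moderate=7.92, High=8.06, VeryHigh=11.22, Extreme=8.26
Highest average = 12.9 → Low.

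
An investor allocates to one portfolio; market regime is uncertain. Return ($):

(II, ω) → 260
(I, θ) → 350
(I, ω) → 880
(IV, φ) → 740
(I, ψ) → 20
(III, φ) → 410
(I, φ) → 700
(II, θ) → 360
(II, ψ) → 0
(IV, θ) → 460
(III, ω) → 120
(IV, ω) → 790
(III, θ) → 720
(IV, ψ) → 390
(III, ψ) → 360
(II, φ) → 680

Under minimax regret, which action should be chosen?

IV

Column bests: θ=720, φ=740, ψ=390, ω=880.
I regrets: 370, 40, 370, 0 → max 370
II regrets: 360, 60, 390, 620 → max 620
III regrets: 0, 330, 30, 760 → max 760
IV regrets: 260, 0, 0, 90 → max 260
Smallest max regret = 260 → IV.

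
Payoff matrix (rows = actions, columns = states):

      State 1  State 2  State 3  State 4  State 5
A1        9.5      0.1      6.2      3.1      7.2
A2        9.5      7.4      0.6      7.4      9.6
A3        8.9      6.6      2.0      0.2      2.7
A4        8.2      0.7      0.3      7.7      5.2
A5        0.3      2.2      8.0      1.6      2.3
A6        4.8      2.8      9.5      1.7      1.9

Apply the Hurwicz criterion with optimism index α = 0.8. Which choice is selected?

A6

A1: 0.8·9.5 + 0.2·0.1 = 7.62
A2: 0.8·9.6 + 0.2·0.6 = 7.8
A3: 0.8·8.9 + 0.2·0.2 = 7.16
A4: 0.8·8.2 + 0.2·0.3 = 6.62
A5: 0.8·8.0 + 0.2·0.3 = 6.46
A6: 0.8·9.5 + 0.2·1.7 = 7.94
Highest Hurwicz score = 7.94 → A6.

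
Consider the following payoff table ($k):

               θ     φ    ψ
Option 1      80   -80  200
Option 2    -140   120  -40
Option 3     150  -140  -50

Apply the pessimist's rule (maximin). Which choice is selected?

Option 1

Row minima: Option 1=-80, Option 2=-140, Option 3=-140
Best worst-case = -80 → Option 1.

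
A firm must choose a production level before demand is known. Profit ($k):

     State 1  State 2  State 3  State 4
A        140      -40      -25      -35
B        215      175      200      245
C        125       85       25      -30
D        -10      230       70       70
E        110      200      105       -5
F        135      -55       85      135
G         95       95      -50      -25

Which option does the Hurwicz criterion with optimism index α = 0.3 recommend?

A: 0.3·140 + 0.7·(-40) = 14
B: 0.3·245 + 0.7·175 = 196
C: 0.3·125 + 0.7·(-30) = 16.5
D: 0.3·230 + 0.7·(-10) = 62
E: 0.3·200 + 0.7·(-5) = 56.5
F: 0.3·135 + 0.7·(-55) = 2
G: 0.3·95 + 0.7·(-50) = -6.5
Highest Hurwicz score = 196 → B.

B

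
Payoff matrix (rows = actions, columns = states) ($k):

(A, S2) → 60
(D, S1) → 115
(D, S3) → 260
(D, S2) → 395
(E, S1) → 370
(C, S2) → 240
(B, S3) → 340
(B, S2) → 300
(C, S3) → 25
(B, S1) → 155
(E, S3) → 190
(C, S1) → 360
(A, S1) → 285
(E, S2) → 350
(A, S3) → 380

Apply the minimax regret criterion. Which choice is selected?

E

Column bests: S1=370, S2=395, S3=380.
A regrets: 85, 335, 0 → max 335
B regrets: 215, 95, 40 → max 215
C regrets: 10, 155, 355 → max 355
D regrets: 255, 0, 120 → max 255
E regrets: 0, 45, 190 → max 190
Smallest max regret = 190 → E.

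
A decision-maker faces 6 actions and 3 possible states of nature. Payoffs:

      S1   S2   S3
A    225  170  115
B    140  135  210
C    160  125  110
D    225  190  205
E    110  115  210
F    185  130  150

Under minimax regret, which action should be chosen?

Column bests: S1=225, S2=190, S3=210.
A regrets: 0, 20, 95 → max 95
B regrets: 85, 55, 0 → max 85
C regrets: 65, 65, 100 → max 100
D regrets: 0, 0, 5 → max 5
E regrets: 115, 75, 0 → max 115
F regrets: 40, 60, 60 → max 60
Smallest max regret = 5 → D.

D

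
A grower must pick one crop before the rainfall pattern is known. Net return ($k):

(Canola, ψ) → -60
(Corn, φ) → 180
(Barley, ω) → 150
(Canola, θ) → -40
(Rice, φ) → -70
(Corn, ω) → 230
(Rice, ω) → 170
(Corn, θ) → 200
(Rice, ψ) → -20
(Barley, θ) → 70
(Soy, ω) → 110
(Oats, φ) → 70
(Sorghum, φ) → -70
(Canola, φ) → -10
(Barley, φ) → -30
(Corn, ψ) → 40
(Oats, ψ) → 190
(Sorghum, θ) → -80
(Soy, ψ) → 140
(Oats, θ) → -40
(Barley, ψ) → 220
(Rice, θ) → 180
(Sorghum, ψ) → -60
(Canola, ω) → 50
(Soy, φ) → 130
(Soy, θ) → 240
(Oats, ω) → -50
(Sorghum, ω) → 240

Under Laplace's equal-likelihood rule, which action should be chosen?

Row averages: Rice=65, Barley=102.5, Soy=155, Sorghum=7.5, Oats=42.5, Canola=-15, Corn=162.5
Highest average = 162.5 → Corn.

Corn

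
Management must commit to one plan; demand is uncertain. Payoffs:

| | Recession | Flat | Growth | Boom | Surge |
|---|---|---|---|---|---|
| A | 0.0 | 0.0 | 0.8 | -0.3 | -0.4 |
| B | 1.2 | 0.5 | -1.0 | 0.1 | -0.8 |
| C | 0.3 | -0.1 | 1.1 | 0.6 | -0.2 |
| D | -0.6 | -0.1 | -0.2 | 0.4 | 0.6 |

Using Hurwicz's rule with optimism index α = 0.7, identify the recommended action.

C

A: 0.7·0.8 + 0.3·(-0.4) = 0.44
B: 0.7·1.2 + 0.3·(-1.0) = 0.54
C: 0.7·1.1 + 0.3·(-0.2) = 0.71
D: 0.7·0.6 + 0.3·(-0.6) = 0.24
Highest Hurwicz score = 0.71 → C.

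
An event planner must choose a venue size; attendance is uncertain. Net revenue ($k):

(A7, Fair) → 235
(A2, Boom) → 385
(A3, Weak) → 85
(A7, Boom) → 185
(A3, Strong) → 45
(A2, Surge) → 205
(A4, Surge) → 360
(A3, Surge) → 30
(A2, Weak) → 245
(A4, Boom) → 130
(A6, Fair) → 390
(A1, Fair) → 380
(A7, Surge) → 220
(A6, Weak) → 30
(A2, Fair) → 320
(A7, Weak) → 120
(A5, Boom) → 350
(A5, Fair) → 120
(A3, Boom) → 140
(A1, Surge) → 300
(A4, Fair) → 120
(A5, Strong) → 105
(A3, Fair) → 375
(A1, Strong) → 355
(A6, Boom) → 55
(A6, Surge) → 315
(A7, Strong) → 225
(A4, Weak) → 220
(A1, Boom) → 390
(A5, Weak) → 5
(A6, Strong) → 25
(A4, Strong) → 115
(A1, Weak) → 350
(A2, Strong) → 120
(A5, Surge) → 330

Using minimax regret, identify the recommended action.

Column bests: Weak=350, Fair=390, Strong=355, Boom=390, Surge=360.
A1 regrets: 0, 10, 0, 0, 60 → max 60
A2 regrets: 105, 70, 235, 5, 155 → max 235
A3 regrets: 265, 15, 310, 250, 330 → max 330
A4 regrets: 130, 270, 240, 260, 0 → max 270
A5 regrets: 345, 270, 250, 40, 30 → max 345
A6 regrets: 320, 0, 330, 335, 45 → max 335
A7 regrets: 230, 155, 130, 205, 140 → max 230
Smallest max regret = 60 → A1.

A1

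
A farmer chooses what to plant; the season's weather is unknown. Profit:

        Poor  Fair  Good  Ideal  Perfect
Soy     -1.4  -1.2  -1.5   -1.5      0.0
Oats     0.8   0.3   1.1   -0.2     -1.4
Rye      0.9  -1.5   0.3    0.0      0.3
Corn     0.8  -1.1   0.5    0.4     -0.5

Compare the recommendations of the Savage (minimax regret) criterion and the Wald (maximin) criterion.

Column bests: Poor=0.9, Fair=0.3, Good=1.1, Ideal=0.4, Perfect=0.3.
Soy regrets: 2.3, 1.5, 2.6, 1.9, 0.3 → max 2.6
Oats regrets: 0.1, 0.0, 0.0, 0.6, 1.7 → max 1.7
Rye regrets: 0.0, 1.8, 0.8, 0.4, 0.0 → max 1.8
Corn regrets: 0.1, 1.4, 0.6, 0.0, 0.8 → max 1.4
Smallest max regret = 1.4 → Corn.
Row minima: Soy=-1.5, Oats=-1.4, Rye=-1.5, Corn=-1.1
Best worst-case = -1.1 → Corn.

minimax regret → Corn; maximin → Corn (agree)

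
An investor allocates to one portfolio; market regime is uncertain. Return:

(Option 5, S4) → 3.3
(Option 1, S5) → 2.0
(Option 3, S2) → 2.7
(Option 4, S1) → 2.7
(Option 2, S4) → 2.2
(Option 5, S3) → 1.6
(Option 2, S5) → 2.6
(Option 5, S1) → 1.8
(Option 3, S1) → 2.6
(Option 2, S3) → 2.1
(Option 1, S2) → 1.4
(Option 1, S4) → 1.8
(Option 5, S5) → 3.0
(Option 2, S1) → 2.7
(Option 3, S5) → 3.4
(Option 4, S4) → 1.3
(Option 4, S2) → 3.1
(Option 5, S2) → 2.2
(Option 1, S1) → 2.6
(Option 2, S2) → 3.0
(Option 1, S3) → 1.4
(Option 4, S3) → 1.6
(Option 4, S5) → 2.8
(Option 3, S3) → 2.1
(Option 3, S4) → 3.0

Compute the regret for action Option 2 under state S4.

Best payoff under S4 is 3.3.
Regret = 3.3 − 2.2 = 1.1.

1.1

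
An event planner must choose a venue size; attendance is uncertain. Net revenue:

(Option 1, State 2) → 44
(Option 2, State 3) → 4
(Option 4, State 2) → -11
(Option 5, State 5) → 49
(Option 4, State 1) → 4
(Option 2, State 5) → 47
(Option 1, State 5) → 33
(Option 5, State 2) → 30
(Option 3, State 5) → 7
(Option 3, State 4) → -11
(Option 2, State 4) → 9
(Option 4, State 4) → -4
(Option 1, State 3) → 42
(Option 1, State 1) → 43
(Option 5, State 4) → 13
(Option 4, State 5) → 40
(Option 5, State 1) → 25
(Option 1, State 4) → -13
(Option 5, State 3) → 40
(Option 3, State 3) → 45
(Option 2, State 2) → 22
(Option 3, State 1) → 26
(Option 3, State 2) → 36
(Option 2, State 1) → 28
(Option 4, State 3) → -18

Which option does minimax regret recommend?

Column bests: State 1=43, State 2=44, State 3=45, State 4=13, State 5=49.
Option 1 regrets: 0, 0, 3, 26, 16 → max 26
Option 2 regrets: 15, 22, 41, 4, 2 → max 41
Option 3 regrets: 17, 8, 0, 24, 42 → max 42
Option 4 regrets: 39, 55, 63, 17, 9 → max 63
Option 5 regrets: 18, 14, 5, 0, 0 → max 18
Smallest max regret = 18 → Option 5.

Option 5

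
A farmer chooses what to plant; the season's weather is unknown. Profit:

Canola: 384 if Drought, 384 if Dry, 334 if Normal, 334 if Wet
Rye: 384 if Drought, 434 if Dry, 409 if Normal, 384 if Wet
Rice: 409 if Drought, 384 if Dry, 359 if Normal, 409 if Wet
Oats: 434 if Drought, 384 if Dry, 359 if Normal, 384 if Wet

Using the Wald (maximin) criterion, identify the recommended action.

Row minima: Canola=334, Rye=384, Rice=359, Oats=359
Best worst-case = 384 → Rye.

Rye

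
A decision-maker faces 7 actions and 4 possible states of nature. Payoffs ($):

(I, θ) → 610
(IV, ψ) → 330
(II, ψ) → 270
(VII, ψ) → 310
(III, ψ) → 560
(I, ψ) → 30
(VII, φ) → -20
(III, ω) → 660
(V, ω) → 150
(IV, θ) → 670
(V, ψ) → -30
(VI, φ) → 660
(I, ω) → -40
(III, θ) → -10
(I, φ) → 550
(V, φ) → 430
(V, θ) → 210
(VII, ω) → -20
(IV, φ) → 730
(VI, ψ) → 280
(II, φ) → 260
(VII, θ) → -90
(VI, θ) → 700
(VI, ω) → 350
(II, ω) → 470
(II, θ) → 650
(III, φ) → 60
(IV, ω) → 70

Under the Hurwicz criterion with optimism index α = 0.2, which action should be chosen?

I: 0.2·610 + 0.8·(-40) = 90
II: 0.2·650 + 0.8·260 = 338
III: 0.2·660 + 0.8·(-10) = 124
IV: 0.2·730 + 0.8·70 = 202
V: 0.2·430 + 0.8·(-30) = 62
VI: 0.2·700 + 0.8·280 = 364
VII: 0.2·310 + 0.8·(-90) = -10
Highest Hurwicz score = 364 → VI.

VI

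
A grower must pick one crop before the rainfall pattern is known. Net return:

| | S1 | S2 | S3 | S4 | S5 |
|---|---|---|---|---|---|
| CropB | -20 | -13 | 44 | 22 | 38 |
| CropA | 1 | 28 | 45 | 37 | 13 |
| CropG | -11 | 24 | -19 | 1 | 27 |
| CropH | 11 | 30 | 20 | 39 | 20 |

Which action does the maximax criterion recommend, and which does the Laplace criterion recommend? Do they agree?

Row maxima: CropB=44, CropA=45, CropG=27, CropH=39
Best best-case = 45 → CropA.
Row averages: CropB=14.2, CropA=24.8, CropG=4.4, CropH=24
Highest average = 24.8 → CropA.

maximax → CropA; laplace → CropA (agree)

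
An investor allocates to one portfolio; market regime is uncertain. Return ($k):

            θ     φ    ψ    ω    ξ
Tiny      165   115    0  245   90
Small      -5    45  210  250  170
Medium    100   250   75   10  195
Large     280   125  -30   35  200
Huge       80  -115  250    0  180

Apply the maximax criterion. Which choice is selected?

Large

Row maxima: Tiny=245, Small=250, Medium=250, Large=280, Huge=250
Best best-case = 280 → Large.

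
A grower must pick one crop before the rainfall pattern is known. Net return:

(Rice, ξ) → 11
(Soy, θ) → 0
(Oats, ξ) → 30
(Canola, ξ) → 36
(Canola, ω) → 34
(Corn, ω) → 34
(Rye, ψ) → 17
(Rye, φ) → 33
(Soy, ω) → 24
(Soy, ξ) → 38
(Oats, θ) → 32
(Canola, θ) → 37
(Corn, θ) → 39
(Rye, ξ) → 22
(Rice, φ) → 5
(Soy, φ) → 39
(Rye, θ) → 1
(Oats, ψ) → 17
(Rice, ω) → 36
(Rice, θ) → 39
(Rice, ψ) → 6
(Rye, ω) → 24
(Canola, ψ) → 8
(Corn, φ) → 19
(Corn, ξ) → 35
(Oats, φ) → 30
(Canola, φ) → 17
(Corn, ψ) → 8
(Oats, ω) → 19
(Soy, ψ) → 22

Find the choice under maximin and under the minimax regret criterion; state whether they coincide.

maximin → Oats; minimax regret → Oats (agree)

Row minima: Canola=8, Oats=17, Soy=0, Corn=8, Rice=5, Rye=1
Best worst-case = 17 → Oats.
Column bests: θ=39, φ=39, ψ=22, ω=36, ξ=38.
Canola regrets: 2, 22, 14, 2, 2 → max 22
Oats regrets: 7, 9, 5, 17, 8 → max 17
Soy regrets: 39, 0, 0, 12, 0 → max 39
Corn regrets: 0, 20, 14, 2, 3 → max 20
Rice regrets: 0, 34, 16, 0, 27 → max 34
Rye regrets: 38, 6, 5, 12, 16 → max 38
Smallest max regret = 17 → Oats.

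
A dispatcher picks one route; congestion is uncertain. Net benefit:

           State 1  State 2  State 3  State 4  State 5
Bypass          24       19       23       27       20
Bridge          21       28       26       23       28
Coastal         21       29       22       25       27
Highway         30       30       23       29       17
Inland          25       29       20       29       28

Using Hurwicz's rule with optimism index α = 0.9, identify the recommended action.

Bypass: 0.9·27 + 0.1·19 = 26.2
Bridge: 0.9·28 + 0.1·21 = 27.3
Coastal: 0.9·29 + 0.1·21 = 28.2
Highway: 0.9·30 + 0.1·17 = 28.7
Inland: 0.9·29 + 0.1·20 = 28.1
Highest Hurwicz score = 28.7 → Highway.

Highway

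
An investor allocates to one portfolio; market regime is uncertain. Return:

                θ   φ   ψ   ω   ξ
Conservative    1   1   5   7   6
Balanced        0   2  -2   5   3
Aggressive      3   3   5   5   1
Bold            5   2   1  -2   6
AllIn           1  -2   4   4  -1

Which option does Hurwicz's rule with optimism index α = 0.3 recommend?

Conservative: 0.3·7 + 0.7·1 = 2.8
Balanced: 0.3·5 + 0.7·(-2) = 0.1
Aggressive: 0.3·5 + 0.7·1 = 2.2
Bold: 0.3·6 + 0.7·(-2) = 0.4
AllIn: 0.3·4 + 0.7·(-2) = -0.2
Highest Hurwicz score = 2.8 → Conservative.

Conservative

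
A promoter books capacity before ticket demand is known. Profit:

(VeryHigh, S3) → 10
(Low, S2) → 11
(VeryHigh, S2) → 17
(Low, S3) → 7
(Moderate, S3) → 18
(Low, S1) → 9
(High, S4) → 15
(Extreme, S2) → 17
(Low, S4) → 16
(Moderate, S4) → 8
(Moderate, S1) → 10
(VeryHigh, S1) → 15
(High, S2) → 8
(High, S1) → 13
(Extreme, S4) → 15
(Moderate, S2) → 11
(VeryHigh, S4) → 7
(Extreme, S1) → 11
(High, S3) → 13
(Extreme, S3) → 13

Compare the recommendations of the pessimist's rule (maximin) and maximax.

Row minima: Low=7, Moderate=8, High=8, VeryHigh=7, Extreme=11
Best worst-case = 11 → Extreme.
Row maxima: Low=16, Moderate=18, High=15, VeryHigh=17, Extreme=17
Best best-case = 18 → Moderate.

maximin → Extreme; maximax → Moderate (disagree)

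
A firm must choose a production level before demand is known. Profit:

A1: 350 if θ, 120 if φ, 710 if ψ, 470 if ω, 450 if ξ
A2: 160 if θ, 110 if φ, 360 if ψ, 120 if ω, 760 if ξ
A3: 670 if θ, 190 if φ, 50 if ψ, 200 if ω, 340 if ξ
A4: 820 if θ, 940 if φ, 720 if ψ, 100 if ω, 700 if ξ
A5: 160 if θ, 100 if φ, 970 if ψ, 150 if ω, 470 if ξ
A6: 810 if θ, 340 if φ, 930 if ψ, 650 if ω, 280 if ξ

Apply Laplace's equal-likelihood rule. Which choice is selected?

A4

Row averages: A1=420, A2=302, A3=290, A4=656, A5=370, A6=602
Highest average = 656 → A4.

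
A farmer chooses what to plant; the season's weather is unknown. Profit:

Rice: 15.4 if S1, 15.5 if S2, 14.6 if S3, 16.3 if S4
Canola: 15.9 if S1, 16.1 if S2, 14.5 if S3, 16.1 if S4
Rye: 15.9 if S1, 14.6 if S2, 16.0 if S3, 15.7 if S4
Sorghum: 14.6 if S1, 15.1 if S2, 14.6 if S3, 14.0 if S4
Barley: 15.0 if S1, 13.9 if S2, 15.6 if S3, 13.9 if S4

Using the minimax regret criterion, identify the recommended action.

Column bests: S1=15.9, S2=16.1, S3=16.0, S4=16.3.
Rice regrets: 0.5, 0.6, 1.4, 0.0 → max 1.4
Canola regrets: 0.0, 0.0, 1.5, 0.2 → max 1.5
Rye regrets: 0.0, 1.5, 0.0, 0.6 → max 1.5
Sorghum regrets: 1.3, 1.0, 1.4, 2.3 → max 2.3
Barley regrets: 0.9, 2.2, 0.4, 2.4 → max 2.4
Smallest max regret = 1.4 → Rice.

Rice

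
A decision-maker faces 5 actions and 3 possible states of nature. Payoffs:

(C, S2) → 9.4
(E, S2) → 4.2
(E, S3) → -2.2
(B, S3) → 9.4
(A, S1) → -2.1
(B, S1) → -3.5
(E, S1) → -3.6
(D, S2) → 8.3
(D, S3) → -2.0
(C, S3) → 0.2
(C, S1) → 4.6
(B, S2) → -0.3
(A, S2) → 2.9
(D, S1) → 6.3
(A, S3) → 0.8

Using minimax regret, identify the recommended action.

A

Column bests: S1=6.3, S2=9.4, S3=9.4.
A regrets: 8.4, 6.5, 8.6 → max 8.6
B regrets: 9.8, 9.7, 0.0 → max 9.8
C regrets: 1.7, 0.0, 9.2 → max 9.2
D regrets: 0.0, 1.1, 11.4 → max 11.4
E regrets: 9.9, 5.2, 11.6 → max 11.6
Smallest max regret = 8.6 → A.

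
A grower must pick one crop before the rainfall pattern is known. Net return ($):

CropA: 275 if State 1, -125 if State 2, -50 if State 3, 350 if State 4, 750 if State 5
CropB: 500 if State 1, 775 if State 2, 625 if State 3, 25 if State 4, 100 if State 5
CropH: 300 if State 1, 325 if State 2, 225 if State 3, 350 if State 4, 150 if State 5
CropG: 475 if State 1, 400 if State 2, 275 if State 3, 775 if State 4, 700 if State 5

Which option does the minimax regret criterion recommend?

CropG

Column bests: State 1=500, State 2=775, State 3=625, State 4=775, State 5=750.
CropA regrets: 225, 900, 675, 425, 0 → max 900
CropB regrets: 0, 0, 0, 750, 650 → max 750
CropH regrets: 200, 450, 400, 425, 600 → max 600
CropG regrets: 25, 375, 350, 0, 50 → max 375
Smallest max regret = 375 → CropG.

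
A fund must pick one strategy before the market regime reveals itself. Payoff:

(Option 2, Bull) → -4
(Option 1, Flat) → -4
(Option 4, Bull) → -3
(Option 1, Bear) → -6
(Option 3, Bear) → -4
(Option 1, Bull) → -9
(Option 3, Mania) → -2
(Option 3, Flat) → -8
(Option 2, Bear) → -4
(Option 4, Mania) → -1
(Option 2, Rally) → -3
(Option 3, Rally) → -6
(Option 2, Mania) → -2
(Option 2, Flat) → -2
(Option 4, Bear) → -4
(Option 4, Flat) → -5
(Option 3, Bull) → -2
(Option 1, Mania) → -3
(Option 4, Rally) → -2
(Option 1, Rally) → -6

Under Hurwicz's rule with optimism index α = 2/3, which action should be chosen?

Option 1: 2/3·(-3) + 1/3·(-9) = -5
Option 2: 2/3·(-2) + 1/3·(-4) = -8/3
Option 3: 2/3·(-2) + 1/3·(-8) = -4
Option 4: 2/3·(-1) + 1/3·(-5) = -7/3
Highest Hurwicz score = -7/3 → Option 4.

Option 4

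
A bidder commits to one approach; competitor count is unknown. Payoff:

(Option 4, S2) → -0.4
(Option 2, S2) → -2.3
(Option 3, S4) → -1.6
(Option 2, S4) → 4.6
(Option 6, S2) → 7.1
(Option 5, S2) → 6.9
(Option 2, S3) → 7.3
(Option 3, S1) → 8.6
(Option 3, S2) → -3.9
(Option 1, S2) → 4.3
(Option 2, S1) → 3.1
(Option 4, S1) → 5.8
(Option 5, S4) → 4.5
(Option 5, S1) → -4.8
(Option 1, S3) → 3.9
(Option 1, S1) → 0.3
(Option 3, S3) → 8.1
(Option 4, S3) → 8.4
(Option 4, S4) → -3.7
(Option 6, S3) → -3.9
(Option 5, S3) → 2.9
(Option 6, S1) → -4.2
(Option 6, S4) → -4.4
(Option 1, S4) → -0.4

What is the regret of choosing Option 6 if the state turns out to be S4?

9.0

Best payoff under S4 is 4.6.
Regret = 4.6 − (-4.4) = 9.0.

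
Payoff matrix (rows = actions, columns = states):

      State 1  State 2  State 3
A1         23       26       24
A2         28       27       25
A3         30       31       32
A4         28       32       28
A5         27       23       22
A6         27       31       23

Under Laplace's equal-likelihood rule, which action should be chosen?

Row averages: A1=73/3, A2=80/3, A3=31, A4=88/3, A5=24, A6=27
Highest average = 31 → A3.

A3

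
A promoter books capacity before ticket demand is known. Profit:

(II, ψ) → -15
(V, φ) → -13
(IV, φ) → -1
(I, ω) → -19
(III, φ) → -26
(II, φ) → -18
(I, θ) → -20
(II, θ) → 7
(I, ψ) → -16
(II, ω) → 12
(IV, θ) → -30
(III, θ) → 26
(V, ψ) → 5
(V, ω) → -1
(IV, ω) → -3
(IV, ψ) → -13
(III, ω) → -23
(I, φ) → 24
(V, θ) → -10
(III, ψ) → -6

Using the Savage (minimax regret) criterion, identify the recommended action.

Column bests: θ=26, φ=24, ψ=5, ω=12.
I regrets: 46, 0, 21, 31 → max 46
II regrets: 19, 42, 20, 0 → max 42
III regrets: 0, 50, 11, 35 → max 50
IV regrets: 56, 25, 18, 15 → max 56
V regrets: 36, 37, 0, 13 → max 37
Smallest max regret = 37 → V.

V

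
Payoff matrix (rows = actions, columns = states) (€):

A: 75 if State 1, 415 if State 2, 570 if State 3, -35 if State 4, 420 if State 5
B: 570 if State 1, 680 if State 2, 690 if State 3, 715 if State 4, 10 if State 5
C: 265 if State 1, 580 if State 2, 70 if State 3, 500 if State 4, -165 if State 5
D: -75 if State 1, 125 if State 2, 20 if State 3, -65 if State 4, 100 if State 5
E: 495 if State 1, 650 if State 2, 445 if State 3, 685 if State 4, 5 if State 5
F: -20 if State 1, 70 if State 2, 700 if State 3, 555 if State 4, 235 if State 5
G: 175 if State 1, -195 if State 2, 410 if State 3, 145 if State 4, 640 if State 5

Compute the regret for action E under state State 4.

Best payoff under State 4 is 715.
Regret = 715 − 685 = 30.

30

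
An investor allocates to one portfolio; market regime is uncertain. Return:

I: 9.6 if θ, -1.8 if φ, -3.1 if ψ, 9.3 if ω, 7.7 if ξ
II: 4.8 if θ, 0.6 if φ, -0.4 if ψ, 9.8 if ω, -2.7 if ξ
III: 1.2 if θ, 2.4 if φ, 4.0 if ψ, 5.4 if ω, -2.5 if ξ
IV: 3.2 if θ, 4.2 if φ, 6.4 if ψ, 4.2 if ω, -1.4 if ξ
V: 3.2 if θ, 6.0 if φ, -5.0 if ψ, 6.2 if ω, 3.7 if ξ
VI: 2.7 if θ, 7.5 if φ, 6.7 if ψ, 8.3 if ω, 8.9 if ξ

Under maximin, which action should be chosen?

VI

Row minima: I=-3.1, II=-2.7, III=-2.5, IV=-1.4, V=-5.0, VI=2.7
Best worst-case = 2.7 → VI.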